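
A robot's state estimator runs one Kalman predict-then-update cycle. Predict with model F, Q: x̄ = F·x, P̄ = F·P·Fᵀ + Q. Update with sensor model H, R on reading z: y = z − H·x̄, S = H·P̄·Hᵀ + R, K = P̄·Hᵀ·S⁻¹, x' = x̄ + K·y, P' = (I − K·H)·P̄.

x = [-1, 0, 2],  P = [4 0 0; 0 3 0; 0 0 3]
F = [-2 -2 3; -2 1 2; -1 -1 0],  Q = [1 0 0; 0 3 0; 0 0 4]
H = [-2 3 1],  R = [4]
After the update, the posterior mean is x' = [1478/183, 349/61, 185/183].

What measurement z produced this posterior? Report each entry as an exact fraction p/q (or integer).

x̄ = F·x = [8, 6, 1]
P̄ = F·P·Fᵀ + Q = [56 28 14; 28 34 5; 14 5 11]
S = H·P̄·Hᵀ + R = [183]
K = P̄·Hᵀ·S⁻¹ = [-14/183; 17/61; -2/183]
x' − x̄ = [14/183, -17/61, 2/183] = K·y
y = (KᵀK)⁻¹·Kᵀ·(x' − x̄) = [-1]
z = y + H·x̄ = [-1] + [3] = [2]

z = [2]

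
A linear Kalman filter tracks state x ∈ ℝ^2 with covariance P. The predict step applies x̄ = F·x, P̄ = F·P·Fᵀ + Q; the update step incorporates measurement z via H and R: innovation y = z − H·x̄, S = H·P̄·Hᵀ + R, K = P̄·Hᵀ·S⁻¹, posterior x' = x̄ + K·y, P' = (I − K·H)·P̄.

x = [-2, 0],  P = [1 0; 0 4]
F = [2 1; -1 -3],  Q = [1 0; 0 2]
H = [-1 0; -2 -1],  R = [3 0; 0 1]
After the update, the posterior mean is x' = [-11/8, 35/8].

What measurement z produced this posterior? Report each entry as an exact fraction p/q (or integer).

x̄ = F·x = [-4, 2]
P̄ = F·P·Fᵀ + Q = [9 -14; -14 39]
S = H·P̄·Hᵀ + R = [12 4; 4 20]
K = P̄·Hᵀ·S⁻¹ = [-41/56 -3/56; 81/56 -47/56]
x' − x̄ = [21/8, 19/8] = K·y
y = (KᵀK)⁻¹·Kᵀ·(x' − x̄) = [-3, -8]
z = y + H·x̄ = [-3, -8] + [4, 6] = [1, -2]

z = [1, -2]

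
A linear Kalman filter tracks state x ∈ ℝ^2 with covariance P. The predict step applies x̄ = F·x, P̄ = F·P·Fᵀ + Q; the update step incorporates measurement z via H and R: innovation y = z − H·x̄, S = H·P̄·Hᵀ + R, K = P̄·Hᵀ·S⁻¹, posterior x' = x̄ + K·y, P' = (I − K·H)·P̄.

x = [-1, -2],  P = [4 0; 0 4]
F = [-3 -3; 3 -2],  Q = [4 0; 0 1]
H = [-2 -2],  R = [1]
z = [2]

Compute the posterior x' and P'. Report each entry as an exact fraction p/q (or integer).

x' = [973/421, -1383/421]
P' = [15612/421 -15548/421; -15548/421 15589/421]

x̄ = F·x = [9, 1]
P̄ = F·P·Fᵀ + Q = [76 -12; -12 53]
y = z − H·x̄ = [22]
S = H·P̄·Hᵀ + R = [421]
K = P̄·Hᵀ·S⁻¹ = [-128/421; -82/421]
x' = x̄ + K·y = [973/421, -1383/421]
P' = (I − K·H)·P̄ = [15612/421 -15548/421; -15548/421 15589/421]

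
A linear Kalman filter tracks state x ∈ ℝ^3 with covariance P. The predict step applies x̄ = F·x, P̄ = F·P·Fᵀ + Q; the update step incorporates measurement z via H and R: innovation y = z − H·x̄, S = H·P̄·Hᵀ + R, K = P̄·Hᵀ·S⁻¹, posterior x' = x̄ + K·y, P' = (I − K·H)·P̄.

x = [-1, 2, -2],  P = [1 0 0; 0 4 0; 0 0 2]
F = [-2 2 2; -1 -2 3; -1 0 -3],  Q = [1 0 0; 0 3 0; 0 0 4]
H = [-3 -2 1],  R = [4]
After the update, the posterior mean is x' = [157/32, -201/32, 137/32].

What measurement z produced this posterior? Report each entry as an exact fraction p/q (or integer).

x̄ = F·x = [2, -9, 7]
P̄ = F·P·Fᵀ + Q = [29 -2 -10; -2 38 -17; -10 -17 23]
S = H·P̄·Hᵀ + R = [544]
K = P̄·Hᵀ·S⁻¹ = [-93/544; -87/544; 87/544]
x' − x̄ = [93/32, 87/32, -87/32] = K·y
y = (KᵀK)⁻¹·Kᵀ·(x' − x̄) = [-17]
z = y + H·x̄ = [-17] + [19] = [2]

z = [2]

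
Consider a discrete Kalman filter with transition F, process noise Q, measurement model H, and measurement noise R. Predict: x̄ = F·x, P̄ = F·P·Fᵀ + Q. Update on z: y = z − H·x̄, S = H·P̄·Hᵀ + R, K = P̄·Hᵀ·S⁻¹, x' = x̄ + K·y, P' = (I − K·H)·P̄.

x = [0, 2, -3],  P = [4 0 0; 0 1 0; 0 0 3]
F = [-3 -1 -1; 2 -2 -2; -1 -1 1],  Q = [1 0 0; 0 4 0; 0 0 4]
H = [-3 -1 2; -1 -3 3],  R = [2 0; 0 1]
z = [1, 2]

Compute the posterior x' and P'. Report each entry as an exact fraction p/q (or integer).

x' = [-48053/44459, -129354/44459, -116247/44459]
P' = [125950/133377 175276/133377 224888/133377; 175276/133377 455620/133377 502364/133377; 224888/133377 502364/133377 582976/133377]

x̄ = F·x = [1, 2, -5]
P̄ = F·P·Fᵀ + Q = [41 -16 10; -16 36 -12; 10 -12 12]
y = z − H·x̄ = [16, 24]
S = H·P̄·Hᵀ + R = [287 141; 141 534]
K = P̄·Hᵀ·S⁻¹ = [-17225/44459 22886/133377; 3880/44459 -35044/133377; -1846/44459 16948/133377]
x' = x̄ + K·y = [-48053/44459, -129354/44459, -116247/44459]
P' = (I − K·H)·P̄ = [125950/133377 175276/133377 224888/133377; 175276/133377 455620/133377 502364/133377; 224888/133377 502364/133377 582976/133377]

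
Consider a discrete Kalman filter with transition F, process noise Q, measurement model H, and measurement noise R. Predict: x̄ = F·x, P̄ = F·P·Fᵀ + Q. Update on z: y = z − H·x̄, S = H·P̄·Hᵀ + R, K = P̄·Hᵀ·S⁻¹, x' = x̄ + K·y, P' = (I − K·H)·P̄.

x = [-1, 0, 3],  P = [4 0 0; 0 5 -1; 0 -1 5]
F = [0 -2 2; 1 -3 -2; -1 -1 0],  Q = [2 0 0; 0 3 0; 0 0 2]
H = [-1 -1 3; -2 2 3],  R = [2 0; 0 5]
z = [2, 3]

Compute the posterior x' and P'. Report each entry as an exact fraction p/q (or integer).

x' = [22037/5613, 11417/7484, 18675/7484]
P' = [223516/5613 49657/3742 65623/3742; 49657/3742 77673/14968 88035/14968; 65623/3742 88035/14968 117953/14968]

x̄ = F·x = [6, -7, 1]
P̄ = F·P·Fᵀ + Q = [50 12 12; 12 60 9; 12 9 11]
y = z − H·x̄ = [-2, 26]
S = H·P̄·Hᵀ + R = [109 -2; -2 412]
K = P̄·Hᵀ·S⁻¹ = [-1349/5613 -1103/11226; -3049/7484 4439/14968; 833/7484 989/14968]
x' = x̄ + K·y = [22037/5613, 11417/7484, 18675/7484]
P' = (I − K·H)·P̄ = [223516/5613 49657/3742 65623/3742; 49657/3742 77673/14968 88035/14968; 65623/3742 88035/14968 117953/14968]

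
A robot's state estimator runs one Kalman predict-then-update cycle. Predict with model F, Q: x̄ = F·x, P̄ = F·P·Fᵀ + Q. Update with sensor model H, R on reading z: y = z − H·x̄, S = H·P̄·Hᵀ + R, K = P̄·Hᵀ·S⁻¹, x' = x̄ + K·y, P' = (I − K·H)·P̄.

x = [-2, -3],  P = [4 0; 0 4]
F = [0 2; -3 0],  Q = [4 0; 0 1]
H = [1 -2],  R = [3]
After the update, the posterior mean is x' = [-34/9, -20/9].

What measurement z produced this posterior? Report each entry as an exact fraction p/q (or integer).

z = [1]

x̄ = F·x = [-6, 6]
P̄ = F·P·Fᵀ + Q = [20 0; 0 37]
S = H·P̄·Hᵀ + R = [171]
K = P̄·Hᵀ·S⁻¹ = [20/171; -74/171]
x' − x̄ = [20/9, -74/9] = K·y
y = (KᵀK)⁻¹·Kᵀ·(x' − x̄) = [19]
z = y + H·x̄ = [19] + [-18] = [1]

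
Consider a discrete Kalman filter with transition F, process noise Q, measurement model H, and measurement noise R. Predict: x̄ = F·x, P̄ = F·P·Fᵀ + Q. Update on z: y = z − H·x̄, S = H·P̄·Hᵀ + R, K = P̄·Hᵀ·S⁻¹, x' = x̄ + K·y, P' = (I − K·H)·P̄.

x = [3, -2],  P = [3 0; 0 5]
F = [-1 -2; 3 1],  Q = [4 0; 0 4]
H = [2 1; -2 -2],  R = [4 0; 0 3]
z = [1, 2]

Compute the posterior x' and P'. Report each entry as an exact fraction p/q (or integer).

x' = [878/765, -271/153]
P' = [11933/3060 -1367/306; -1367/306 877/153]

x̄ = F·x = [1, 7]
P̄ = F·P·Fᵀ + Q = [27 -19; -19 36]
y = z − H·x̄ = [-8, 18]
S = H·P̄·Hᵀ + R = [72 -66; -66 103]
K = P̄·Hᵀ·S⁻¹ = [2549/3060 193/510; -245/306 -43/51]
x' = x̄ + K·y = [878/765, -271/153]
P' = (I − K·H)·P̄ = [11933/3060 -1367/306; -1367/306 877/153]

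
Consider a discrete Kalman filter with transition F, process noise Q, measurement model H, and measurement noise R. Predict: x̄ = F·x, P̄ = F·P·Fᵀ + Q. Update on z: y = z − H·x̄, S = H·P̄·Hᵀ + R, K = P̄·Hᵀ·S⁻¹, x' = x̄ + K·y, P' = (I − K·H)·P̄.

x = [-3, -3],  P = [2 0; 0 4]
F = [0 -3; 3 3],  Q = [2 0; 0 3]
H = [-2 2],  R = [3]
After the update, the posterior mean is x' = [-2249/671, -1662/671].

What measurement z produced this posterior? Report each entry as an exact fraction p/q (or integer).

x̄ = F·x = [9, -18]
P̄ = F·P·Fᵀ + Q = [38 -36; -36 57]
S = H·P̄·Hᵀ + R = [671]
K = P̄·Hᵀ·S⁻¹ = [-148/671; 186/671]
x' − x̄ = [-8288/671, 10416/671] = K·y
y = (KᵀK)⁻¹·Kᵀ·(x' − x̄) = [56]
z = y + H·x̄ = [56] + [-54] = [2]

z = [2]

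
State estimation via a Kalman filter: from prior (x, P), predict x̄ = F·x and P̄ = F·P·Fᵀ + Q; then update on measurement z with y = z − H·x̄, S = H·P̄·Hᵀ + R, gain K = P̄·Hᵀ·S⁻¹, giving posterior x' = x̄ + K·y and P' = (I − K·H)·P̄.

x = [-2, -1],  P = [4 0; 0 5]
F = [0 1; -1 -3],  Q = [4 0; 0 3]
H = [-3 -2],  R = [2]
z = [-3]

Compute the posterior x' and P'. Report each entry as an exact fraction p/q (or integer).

x̄ = F·x = [-1, 5]
P̄ = F·P·Fᵀ + Q = [9 -15; -15 52]
y = z − H·x̄ = [4]
S = H·P̄·Hᵀ + R = [111]
K = P̄·Hᵀ·S⁻¹ = [1/37; -59/111]
x' = x̄ + K·y = [-33/37, 319/111]
P' = (I − K·H)·P̄ = [330/37 -496/37; -496/37 2291/111]

x' = [-33/37, 319/111]
P' = [330/37 -496/37; -496/37 2291/111]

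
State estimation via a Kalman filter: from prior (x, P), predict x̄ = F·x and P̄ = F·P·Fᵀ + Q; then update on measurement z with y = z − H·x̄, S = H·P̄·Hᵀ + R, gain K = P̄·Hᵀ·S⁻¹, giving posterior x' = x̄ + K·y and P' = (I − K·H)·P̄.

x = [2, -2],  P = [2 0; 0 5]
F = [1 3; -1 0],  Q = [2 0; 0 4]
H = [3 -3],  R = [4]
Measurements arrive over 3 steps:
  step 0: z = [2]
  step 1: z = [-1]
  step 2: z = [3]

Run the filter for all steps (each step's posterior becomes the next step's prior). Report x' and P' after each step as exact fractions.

step 0: x' = [-916/535, -1262/535], P' = [2806/535 2602/535; 2602/535 2634/535]
step 1: x' = [-290867/313208, -175585/313208], P' = [468057/156604 414251/156604; 414251/156604 429809/156604]
step 2: x' = [86003408/105486721, -16639919/105486721], P' = [309122174/105486721 273738726/105486721; 273738726/105486721 284959858/105486721]

step 0: x̄ = F·x = [-4, -2]
step 0: P̄ = F·P·Fᵀ + Q = [49 -2; -2 6]
step 0: y = z − H·x̄ = [8]
step 0: S = H·P̄·Hᵀ + R = [535]
step 0: K = P̄·Hᵀ·S⁻¹ = [153/535; -24/535]
step 0: x' = x̄ + K·y = [-916/535, -1262/535]
step 0: P' = (I − K·H)·P̄ = [2806/535 2602/535; 2602/535 2634/535]
step 1: x̄ = F·x = [-4702/535, 916/535]
step 1: P̄ = F·P·Fᵀ + Q = [43194/535 -10612/535; -10612/535 4946/535]
step 1: y = z − H·x̄ = [16319/535]
step 1: S = H·P̄·Hᵀ + R = [626416/535]
step 1: K = P̄·Hᵀ·S⁻¹ = [80709/313208; -23337/313208]
step 1: x' = x̄ + K·y = [-290867/313208, -175585/313208]
step 1: P' = (I − K·H)·P̄ = [468057/156604 414251/156604; 414251/156604 429809/156604]
step 2: x̄ = F·x = [-408811/156604, 290867/313208]
step 2: P̄ = F·P·Fᵀ + Q = [1783763/39151 -855405/78302; -855405/78302 1094473/156604]
step 2: y = z − H·x̄ = [4265091/313208]
step 2: S = H·P̄·Hᵀ + R = [105486721/156604]
step 2: K = P̄·Hᵀ·S⁻¹ = [26537586/105486721; -8415849/105486721]
step 2: x' = x̄ + K·y = [86003408/105486721, -16639919/105486721]
step 2: P' = (I − K·H)·P̄ = [309122174/105486721 273738726/105486721; 273738726/105486721 284959858/105486721]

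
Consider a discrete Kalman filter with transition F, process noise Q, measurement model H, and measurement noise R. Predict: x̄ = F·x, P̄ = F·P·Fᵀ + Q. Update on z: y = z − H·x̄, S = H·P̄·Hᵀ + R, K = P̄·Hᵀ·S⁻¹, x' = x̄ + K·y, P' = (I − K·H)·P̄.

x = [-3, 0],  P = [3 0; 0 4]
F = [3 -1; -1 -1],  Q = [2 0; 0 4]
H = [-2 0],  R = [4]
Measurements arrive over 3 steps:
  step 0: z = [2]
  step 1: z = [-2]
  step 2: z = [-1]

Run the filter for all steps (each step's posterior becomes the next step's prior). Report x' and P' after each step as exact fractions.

step 0: x̄ = F·x = [-9, 3]
step 0: P̄ = F·P·Fᵀ + Q = [33 -5; -5 11]
step 0: y = z − H·x̄ = [-16]
step 0: S = H·P̄·Hᵀ + R = [136]
step 0: K = P̄·Hᵀ·S⁻¹ = [-33/68; 5/68]
step 0: x' = x̄ + K·y = [-21/17, 31/17]
step 0: P' = (I − K·H)·P̄ = [33/34 -5/34; -5/34 349/34]
step 1: x̄ = F·x = [-94/17, -10/17]
step 1: P̄ = F·P·Fᵀ + Q = [372/17 130/17; 130/17 254/17]
step 1: y = z − H·x̄ = [-222/17]
step 1: S = H·P̄·Hᵀ + R = [1556/17]
step 1: K = P̄·Hᵀ·S⁻¹ = [-186/389; -65/389]
step 1: x' = x̄ + K·y = [278/389, 620/389]
step 1: P' = (I − K·H)·P̄ = [372/389 130/389; 130/389 4818/389]
step 2: x̄ = F·x = [214/389, -898/389]
step 2: P̄ = F·P·Fᵀ + Q = [8164/389 3442/389; 3442/389 7006/389]
step 2: y = z − H·x̄ = [39/389]
step 2: S = H·P̄·Hᵀ + R = [34212/389]
step 2: K = P̄·Hᵀ·S⁻¹ = [-4082/8553; -1721/8553]
step 2: x' = x̄ + K·y = [1432/2851, -6639/2851]
step 2: P' = (I − K·H)·P̄ = [8164/8553 3442/8553; 3442/8553 123586/8553]

step 0: x' = [-21/17, 31/17], P' = [33/34 -5/34; -5/34 349/34]
step 1: x' = [278/389, 620/389], P' = [372/389 130/389; 130/389 4818/389]
step 2: x' = [1432/2851, -6639/2851], P' = [8164/8553 3442/8553; 3442/8553 123586/8553]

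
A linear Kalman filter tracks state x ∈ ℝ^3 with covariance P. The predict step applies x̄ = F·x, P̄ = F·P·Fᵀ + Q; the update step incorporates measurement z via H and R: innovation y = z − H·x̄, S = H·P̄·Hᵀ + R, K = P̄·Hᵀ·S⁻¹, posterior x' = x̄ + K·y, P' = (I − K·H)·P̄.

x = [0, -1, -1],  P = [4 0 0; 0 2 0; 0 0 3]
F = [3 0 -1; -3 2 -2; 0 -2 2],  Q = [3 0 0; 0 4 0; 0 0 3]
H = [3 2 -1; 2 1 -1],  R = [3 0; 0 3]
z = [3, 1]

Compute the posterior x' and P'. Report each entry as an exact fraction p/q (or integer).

x' = [-25/143, 230/143, -1/13]
P' = [59718/3575 -3162/143 2526/325; -3162/143 4380/143 -114/13; 2526/325 -114/13 2127/325]

x̄ = F·x = [1, 0, 0]
P̄ = F·P·Fᵀ + Q = [42 -30 -6; -30 60 -20; -6 -20 23]
y = z − H·x̄ = [0, -1]
S = H·P̄·Hᵀ + R = [400 275; 275 198]
K = P̄·Hᵀ·S⁻¹ = [-204/325 168/143; 16/13 -230/143; -83/325 1/13]
x' = x̄ + K·y = [-25/143, 230/143, -1/13]
P' = (I − K·H)·P̄ = [59718/3575 -3162/143 2526/325; -3162/143 4380/143 -114/13; 2526/325 -114/13 2127/325]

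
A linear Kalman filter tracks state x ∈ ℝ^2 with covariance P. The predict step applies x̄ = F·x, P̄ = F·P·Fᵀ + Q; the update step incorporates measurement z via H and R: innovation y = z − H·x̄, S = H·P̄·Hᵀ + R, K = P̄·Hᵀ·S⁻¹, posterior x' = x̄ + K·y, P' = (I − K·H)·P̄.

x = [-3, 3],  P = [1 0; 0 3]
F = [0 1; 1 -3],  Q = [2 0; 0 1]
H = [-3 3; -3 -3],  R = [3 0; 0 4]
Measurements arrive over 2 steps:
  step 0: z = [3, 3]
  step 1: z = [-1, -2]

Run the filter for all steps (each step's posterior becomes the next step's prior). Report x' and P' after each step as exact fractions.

step 0: x' = [-1893/1921, -132/1921], P' = [341/1921 39/1921; 39/1921 365/1921]
step 1: x' = [9859/23080, 1953/23080], P' = [248983/1407880 28941/1407880; 28941/1407880 253407/1407880]

step 0: x̄ = F·x = [3, -12]
step 0: P̄ = F·P·Fᵀ + Q = [5 -9; -9 29]
step 0: y = z − H·x̄ = [48, -24]
step 0: S = H·P̄·Hᵀ + R = [471 -216; -216 148]
step 0: K = P̄·Hᵀ·S⁻¹ = [-302/1921 -285/1921; 326/1921 -303/1921]
step 0: x' = x̄ + K·y = [-1893/1921, -132/1921]
step 0: P' = (I − K·H)·P̄ = [341/1921 39/1921; 39/1921 365/1921]
step 1: x̄ = F·x = [-132/1921, -1497/1921]
step 1: P̄ = F·P·Fᵀ + Q = [4207/1921 -1056/1921; -1056/1921 5313/1921]
step 1: y = z − H·x̄ = [2174/1921, -8729/1921]
step 1: S = H·P̄·Hᵀ + R = [110451/1921 -9954/1921; -9954/1921 74356/1921]
step 1: K = P̄·Hᵀ·S⁻¹ = [-110021/703940 -208443/1407880; 112233/703940 -211761/1407880]
step 1: x' = x̄ + K·y = [9859/23080, 1953/23080]
step 1: P' = (I − K·H)·P̄ = [248983/1407880 28941/1407880; 28941/1407880 253407/1407880]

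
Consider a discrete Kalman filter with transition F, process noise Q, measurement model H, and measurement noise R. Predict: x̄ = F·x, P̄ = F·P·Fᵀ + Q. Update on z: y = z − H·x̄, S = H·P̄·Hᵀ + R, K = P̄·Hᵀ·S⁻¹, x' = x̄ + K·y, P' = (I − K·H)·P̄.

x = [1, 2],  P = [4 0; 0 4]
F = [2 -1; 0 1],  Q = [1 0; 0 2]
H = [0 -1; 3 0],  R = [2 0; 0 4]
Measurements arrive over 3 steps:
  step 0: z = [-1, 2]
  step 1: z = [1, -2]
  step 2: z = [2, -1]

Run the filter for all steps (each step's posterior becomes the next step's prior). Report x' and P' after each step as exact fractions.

step 0: x̄ = F·x = [0, 2]
step 0: P̄ = F·P·Fᵀ + Q = [21 -4; -4 6]
step 0: y = z − H·x̄ = [1, 2]
step 0: S = H·P̄·Hᵀ + R = [8 12; 12 193]
step 0: K = P̄·Hᵀ·S⁻¹ = [2/175 57/175; -507/700 -3/175]
step 0: x' = x̄ + K·y = [116/175, 869/700]
step 0: P' = (I − K·H)·P̄ = [76/175 -4/175; -4/175 507/350]
step 1: x̄ = F·x = [59/700, 869/700]
step 1: P̄ = F·P·Fᵀ + Q = [1497/350 -523/350; -523/350 1207/350]
step 1: y = z − H·x̄ = [1569/700, -1577/700]
step 1: S = H·P̄·Hᵀ + R = [1907/350 1569/350; 1569/350 14873/350]
step 1: K = P̄·Hᵀ·S⁻¹ = [2092/74003 22125/74003; -44257/74003 -3138/74003]
step 1: x' = x̄ + K·y = [-38918/74003, -260/74003]
step 1: P' = (I − K·H)·P̄ = [29500/74003 -4184/74003; -4184/74003 88514/74003]
step 2: x̄ = F·x = [-77576/74003, -260/74003]
step 2: P̄ = F·P·Fᵀ + Q = [297253/74003 -96882/74003; -96882/74003 236520/74003]
step 2: y = z − H·x̄ = [147746/74003, 158725/74003]
step 2: S = H·P̄·Hᵀ + R = [384526/74003 290646/74003; 290646/74003 2971289/74003]
step 2: K = P̄·Hᵀ·S⁻¹ = [804/29663 2126577/7148783; -17334/29663 -1206/29663]
step 2: x' = x̄ + K·y = [-2545913/7148783, -37298/29663]
step 2: P' = (I − K·H)·P̄ = [2835436/7148783 -1608/29663; -1608/29663 34668/29663]

step 0: x' = [116/175, 869/700], P' = [76/175 -4/175; -4/175 507/350]
step 1: x' = [-38918/74003, -260/74003], P' = [29500/74003 -4184/74003; -4184/74003 88514/74003]
step 2: x' = [-2545913/7148783, -37298/29663], P' = [2835436/7148783 -1608/29663; -1608/29663 34668/29663]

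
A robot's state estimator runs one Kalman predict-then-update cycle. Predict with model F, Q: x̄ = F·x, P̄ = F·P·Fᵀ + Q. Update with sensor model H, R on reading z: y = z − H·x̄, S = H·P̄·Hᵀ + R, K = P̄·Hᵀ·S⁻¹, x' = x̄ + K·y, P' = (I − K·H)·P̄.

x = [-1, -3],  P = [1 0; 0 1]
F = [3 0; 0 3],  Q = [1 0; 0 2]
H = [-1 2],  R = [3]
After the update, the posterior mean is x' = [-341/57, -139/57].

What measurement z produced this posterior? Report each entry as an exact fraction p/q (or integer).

x̄ = F·x = [-3, -9]
P̄ = F·P·Fᵀ + Q = [10 0; 0 11]
S = H·P̄·Hᵀ + R = [57]
K = P̄·Hᵀ·S⁻¹ = [-10/57; 22/57]
x' − x̄ = [-170/57, 374/57] = K·y
y = (KᵀK)⁻¹·Kᵀ·(x' − x̄) = [17]
z = y + H·x̄ = [17] + [-15] = [2]

z = [2]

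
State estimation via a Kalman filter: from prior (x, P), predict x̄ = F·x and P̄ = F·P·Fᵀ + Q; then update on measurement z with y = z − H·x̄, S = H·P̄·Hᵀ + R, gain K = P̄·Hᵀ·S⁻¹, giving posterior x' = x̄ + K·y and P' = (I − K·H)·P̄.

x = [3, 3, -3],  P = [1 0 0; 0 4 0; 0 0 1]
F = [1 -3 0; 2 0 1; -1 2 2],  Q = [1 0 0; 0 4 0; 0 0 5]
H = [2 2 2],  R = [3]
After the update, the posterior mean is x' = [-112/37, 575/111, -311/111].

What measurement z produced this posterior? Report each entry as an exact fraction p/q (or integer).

x̄ = F·x = [-6, 3, -3]
P̄ = F·P·Fᵀ + Q = [38 2 -25; 2 9 0; -25 0 26]
S = H·P̄·Hᵀ + R = [111]
K = P̄·Hᵀ·S⁻¹ = [10/37; 22/111; 2/111]
x' − x̄ = [110/37, 242/111, 22/111] = K·y
y = (KᵀK)⁻¹·Kᵀ·(x' − x̄) = [11]
z = y + H·x̄ = [11] + [-12] = [-1]

z = [-1]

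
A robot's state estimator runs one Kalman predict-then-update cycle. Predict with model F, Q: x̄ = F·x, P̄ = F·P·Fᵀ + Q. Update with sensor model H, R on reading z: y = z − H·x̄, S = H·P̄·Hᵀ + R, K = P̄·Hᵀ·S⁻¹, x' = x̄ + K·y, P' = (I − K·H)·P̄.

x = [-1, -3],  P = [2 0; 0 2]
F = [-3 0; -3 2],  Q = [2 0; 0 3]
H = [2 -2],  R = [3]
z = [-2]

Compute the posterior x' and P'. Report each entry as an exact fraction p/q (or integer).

x' = [109/55, 13/5]
P' = [1084/55 98/5; 98/5 101/5]

x̄ = F·x = [3, -3]
P̄ = F·P·Fᵀ + Q = [20 18; 18 29]
y = z − H·x̄ = [-14]
S = H·P̄·Hᵀ + R = [55]
K = P̄·Hᵀ·S⁻¹ = [4/55; -2/5]
x' = x̄ + K·y = [109/55, 13/5]
P' = (I − K·H)·P̄ = [1084/55 98/5; 98/5 101/5]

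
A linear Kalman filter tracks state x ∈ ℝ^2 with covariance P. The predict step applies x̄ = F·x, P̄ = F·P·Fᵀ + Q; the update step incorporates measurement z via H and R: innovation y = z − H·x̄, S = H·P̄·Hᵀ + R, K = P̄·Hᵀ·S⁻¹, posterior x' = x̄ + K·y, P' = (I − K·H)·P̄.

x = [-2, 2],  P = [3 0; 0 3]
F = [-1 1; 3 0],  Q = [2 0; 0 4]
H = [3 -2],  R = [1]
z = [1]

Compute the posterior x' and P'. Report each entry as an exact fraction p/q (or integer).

x̄ = F·x = [4, -6]
P̄ = F·P·Fᵀ + Q = [8 -9; -9 31]
y = z − H·x̄ = [-23]
S = H·P̄·Hᵀ + R = [305]
K = P̄·Hᵀ·S⁻¹ = [42/305; -89/305]
x' = x̄ + K·y = [254/305, 217/305]
P' = (I − K·H)·P̄ = [676/305 993/305; 993/305 1534/305]

x' = [254/305, 217/305]
P' = [676/305 993/305; 993/305 1534/305]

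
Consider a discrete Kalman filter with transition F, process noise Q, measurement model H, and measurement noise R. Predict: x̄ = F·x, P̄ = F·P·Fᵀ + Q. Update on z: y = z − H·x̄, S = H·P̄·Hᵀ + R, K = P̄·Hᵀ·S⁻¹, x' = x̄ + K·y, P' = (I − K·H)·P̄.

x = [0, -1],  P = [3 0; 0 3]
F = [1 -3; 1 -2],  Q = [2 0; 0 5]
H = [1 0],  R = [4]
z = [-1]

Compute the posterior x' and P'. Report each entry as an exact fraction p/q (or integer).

x̄ = F·x = [3, 2]
P̄ = F·P·Fᵀ + Q = [32 21; 21 20]
y = z − H·x̄ = [-4]
S = H·P̄·Hᵀ + R = [36]
K = P̄·Hᵀ·S⁻¹ = [8/9; 7/12]
x' = x̄ + K·y = [-5/9, -1/3]
P' = (I − K·H)·P̄ = [32/9 7/3; 7/3 31/4]

x' = [-5/9, -1/3]
P' = [32/9 7/3; 7/3 31/4]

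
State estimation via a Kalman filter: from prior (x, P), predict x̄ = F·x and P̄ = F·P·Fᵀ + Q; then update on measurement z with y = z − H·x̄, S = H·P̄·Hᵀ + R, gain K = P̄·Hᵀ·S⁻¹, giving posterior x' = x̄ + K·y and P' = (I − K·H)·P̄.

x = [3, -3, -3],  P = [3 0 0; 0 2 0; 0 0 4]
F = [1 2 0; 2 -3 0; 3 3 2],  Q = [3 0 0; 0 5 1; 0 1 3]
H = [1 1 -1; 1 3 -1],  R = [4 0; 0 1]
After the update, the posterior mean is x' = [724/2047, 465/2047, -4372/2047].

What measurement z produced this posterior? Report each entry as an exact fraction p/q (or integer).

x̄ = F·x = [-3, 15, -6]
P̄ = F·P·Fᵀ + Q = [14 -6 21; -6 35 1; 21 1 64]
S = H·P̄·Hᵀ + R = [61 113; 113 310]
K = P̄·Hᵀ·S⁻¹ = [-1205/6141 -56/6141; -798/2047 938/2047; -8500/6141 2306/6141]
x' − x̄ = [6865/2047, -30240/2047, 7910/2047] = K·y
y = (KᵀK)⁻¹·Kᵀ·(x' − x̄) = [-15, -45]
z = y + H·x̄ = [-15, -45] + [18, 48] = [3, 3]

z = [3, 3]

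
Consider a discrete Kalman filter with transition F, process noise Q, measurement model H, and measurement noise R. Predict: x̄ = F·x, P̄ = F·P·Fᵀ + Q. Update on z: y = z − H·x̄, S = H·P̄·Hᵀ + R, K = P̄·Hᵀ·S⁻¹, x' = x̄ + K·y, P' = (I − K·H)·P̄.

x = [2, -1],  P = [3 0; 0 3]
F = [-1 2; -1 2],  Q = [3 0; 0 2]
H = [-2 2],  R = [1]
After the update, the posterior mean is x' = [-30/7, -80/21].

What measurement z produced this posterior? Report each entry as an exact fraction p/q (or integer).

z = [1]

x̄ = F·x = [-4, -4]
P̄ = F·P·Fᵀ + Q = [18 15; 15 17]
S = H·P̄·Hᵀ + R = [21]
K = P̄·Hᵀ·S⁻¹ = [-2/7; 4/21]
x' − x̄ = [-2/7, 4/21] = K·y
y = (KᵀK)⁻¹·Kᵀ·(x' − x̄) = [1]
z = y + H·x̄ = [1] + [0] = [1]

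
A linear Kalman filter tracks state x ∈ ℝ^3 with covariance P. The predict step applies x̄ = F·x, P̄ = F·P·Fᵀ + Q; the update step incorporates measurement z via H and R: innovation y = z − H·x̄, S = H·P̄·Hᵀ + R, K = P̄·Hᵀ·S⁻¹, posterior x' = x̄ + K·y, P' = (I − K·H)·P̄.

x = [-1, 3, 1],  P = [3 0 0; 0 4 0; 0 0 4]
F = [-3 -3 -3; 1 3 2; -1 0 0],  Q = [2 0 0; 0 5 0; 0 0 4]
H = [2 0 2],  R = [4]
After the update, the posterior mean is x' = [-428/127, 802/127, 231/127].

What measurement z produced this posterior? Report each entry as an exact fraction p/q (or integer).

x̄ = F·x = [-9, 10, 1]
P̄ = F·P·Fᵀ + Q = [101 -69 9; -69 60 -3; 9 -3 7]
S = H·P̄·Hᵀ + R = [508]
K = P̄·Hᵀ·S⁻¹ = [55/127; -36/127; 8/127]
x' − x̄ = [715/127, -468/127, 104/127] = K·y
y = (KᵀK)⁻¹·Kᵀ·(x' − x̄) = [13]
z = y + H·x̄ = [13] + [-16] = [-3]

z = [-3]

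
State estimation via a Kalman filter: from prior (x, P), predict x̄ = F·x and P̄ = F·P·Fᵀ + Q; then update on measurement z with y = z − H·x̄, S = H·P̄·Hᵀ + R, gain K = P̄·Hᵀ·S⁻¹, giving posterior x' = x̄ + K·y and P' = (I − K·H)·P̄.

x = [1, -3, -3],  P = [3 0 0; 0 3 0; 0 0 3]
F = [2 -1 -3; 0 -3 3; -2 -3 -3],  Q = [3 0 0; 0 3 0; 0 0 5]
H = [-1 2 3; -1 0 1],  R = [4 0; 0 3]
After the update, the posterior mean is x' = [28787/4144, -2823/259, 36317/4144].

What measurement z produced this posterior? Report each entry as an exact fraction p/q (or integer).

z = [-3, 3]

x̄ = F·x = [14, 0, 16]
P̄ = F·P·Fᵀ + Q = [45 -18 24; -18 57 0; 24 0 71]
S = H·P̄·Hᵀ + R = [844 198; 198 71]
K = P̄·Hᵀ·S⁻¹ = [3519/20720 -7971/10360; 363/1295 -684/1295; 4113/20720 1123/10360]
x' − x̄ = [-29229/4144, -2823/259, -29987/4144] = K·y
y = (KᵀK)⁻¹·Kᵀ·(x' − x̄) = [-37, 1]
z = y + H·x̄ = [-37, 1] + [34, 2] = [-3, 3]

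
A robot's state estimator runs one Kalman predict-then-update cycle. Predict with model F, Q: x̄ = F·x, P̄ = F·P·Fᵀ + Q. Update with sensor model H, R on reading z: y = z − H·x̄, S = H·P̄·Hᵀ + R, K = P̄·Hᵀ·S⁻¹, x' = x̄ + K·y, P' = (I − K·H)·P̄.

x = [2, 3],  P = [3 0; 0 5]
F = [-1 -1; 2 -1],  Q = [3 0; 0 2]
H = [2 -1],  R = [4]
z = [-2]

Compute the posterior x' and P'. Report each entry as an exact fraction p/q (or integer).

x̄ = F·x = [-5, 1]
P̄ = F·P·Fᵀ + Q = [11 -1; -1 19]
y = z − H·x̄ = [9]
S = H·P̄·Hᵀ + R = [71]
K = P̄·Hᵀ·S⁻¹ = [23/71; -21/71]
x' = x̄ + K·y = [-148/71, -118/71]
P' = (I − K·H)·P̄ = [252/71 412/71; 412/71 908/71]

x' = [-148/71, -118/71]
P' = [252/71 412/71; 412/71 908/71]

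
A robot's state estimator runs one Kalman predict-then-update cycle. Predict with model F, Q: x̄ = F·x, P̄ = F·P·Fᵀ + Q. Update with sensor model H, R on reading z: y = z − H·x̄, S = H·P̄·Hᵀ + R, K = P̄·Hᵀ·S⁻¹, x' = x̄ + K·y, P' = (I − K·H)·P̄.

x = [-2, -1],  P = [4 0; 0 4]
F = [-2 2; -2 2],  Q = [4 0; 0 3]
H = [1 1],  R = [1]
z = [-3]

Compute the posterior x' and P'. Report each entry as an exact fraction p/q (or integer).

x̄ = F·x = [2, 2]
P̄ = F·P·Fᵀ + Q = [36 32; 32 35]
y = z − H·x̄ = [-7]
S = H·P̄·Hᵀ + R = [136]
K = P̄·Hᵀ·S⁻¹ = [1/2; 67/136]
x' = x̄ + K·y = [-3/2, -197/136]
P' = (I − K·H)·P̄ = [2 -3/2; -3/2 271/136]

x' = [-3/2, -197/136]
P' = [2 -3/2; -3/2 271/136]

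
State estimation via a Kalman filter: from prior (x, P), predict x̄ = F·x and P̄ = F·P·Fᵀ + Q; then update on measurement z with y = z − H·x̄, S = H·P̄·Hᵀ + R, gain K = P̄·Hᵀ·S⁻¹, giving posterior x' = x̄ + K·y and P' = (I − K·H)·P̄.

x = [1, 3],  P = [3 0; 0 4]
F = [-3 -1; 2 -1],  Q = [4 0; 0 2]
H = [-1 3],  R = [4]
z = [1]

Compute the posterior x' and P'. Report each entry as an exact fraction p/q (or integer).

x̄ = F·x = [-6, -1]
P̄ = F·P·Fᵀ + Q = [35 -14; -14 18]
y = z − H·x̄ = [-2]
S = H·P̄·Hᵀ + R = [285]
K = P̄·Hᵀ·S⁻¹ = [-77/285; 68/285]
x' = x̄ + K·y = [-1556/285, -421/285]
P' = (I − K·H)·P̄ = [4046/285 1246/285; 1246/285 506/285]

x' = [-1556/285, -421/285]
P' = [4046/285 1246/285; 1246/285 506/285]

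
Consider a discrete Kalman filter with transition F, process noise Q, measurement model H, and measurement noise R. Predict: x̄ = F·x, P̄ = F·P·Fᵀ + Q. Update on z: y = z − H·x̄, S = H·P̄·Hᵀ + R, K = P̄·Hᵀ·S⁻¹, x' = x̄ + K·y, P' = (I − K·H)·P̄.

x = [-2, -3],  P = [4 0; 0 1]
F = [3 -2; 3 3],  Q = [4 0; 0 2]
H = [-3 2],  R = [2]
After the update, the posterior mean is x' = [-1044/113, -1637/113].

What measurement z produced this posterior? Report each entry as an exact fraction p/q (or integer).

z = [-1]

x̄ = F·x = [0, -15]
P̄ = F·P·Fᵀ + Q = [44 30; 30 47]
S = H·P̄·Hᵀ + R = [226]
K = P̄·Hᵀ·S⁻¹ = [-36/113; 2/113]
x' − x̄ = [-1044/113, 58/113] = K·y
y = (KᵀK)⁻¹·Kᵀ·(x' − x̄) = [29]
z = y + H·x̄ = [29] + [-30] = [-1]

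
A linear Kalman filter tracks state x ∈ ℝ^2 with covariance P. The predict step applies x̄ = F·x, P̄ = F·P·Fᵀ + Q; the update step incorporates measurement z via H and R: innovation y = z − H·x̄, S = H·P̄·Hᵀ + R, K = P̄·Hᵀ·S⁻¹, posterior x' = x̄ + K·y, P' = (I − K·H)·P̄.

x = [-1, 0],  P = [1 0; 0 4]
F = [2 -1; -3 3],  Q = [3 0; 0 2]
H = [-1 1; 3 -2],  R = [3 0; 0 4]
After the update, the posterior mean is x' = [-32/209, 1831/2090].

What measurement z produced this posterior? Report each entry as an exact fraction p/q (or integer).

z = [3, -1]

x̄ = F·x = [-2, 3]
P̄ = F·P·Fᵀ + Q = [11 -18; -18 47]
S = H·P̄·Hᵀ + R = [97 -217; -217 507]
K = P̄·Hᵀ·S⁻¹ = [27/209 40/209; 839/2090 -251/2090]
x' − x̄ = [386/209, -4439/2090] = K·y
y = (KᵀK)⁻¹·Kᵀ·(x' − x̄) = [-2, 11]
z = y + H·x̄ = [-2, 11] + [5, -12] = [3, -1]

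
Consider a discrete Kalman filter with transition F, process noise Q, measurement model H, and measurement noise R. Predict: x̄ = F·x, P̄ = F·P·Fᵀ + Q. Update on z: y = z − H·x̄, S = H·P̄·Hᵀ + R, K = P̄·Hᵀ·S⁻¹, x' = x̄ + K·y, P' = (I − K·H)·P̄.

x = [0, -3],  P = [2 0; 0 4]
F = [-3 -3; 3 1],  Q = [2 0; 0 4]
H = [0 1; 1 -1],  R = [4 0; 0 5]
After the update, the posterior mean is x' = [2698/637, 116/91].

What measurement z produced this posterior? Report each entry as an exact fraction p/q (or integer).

x̄ = F·x = [9, -3]
P̄ = F·P·Fᵀ + Q = [56 -30; -30 26]
S = H·P̄·Hᵀ + R = [30 -56; -56 147]
K = P̄·Hᵀ·S⁻¹ = [29/91 450/637; 7/13 -16/91]
x' − x̄ = [-3035/637, 389/91] = K·y
y = (KᵀK)⁻¹·Kᵀ·(x' − x̄) = [5, -9]
z = y + H·x̄ = [5, -9] + [-3, 12] = [2, 3]

z = [2, 3]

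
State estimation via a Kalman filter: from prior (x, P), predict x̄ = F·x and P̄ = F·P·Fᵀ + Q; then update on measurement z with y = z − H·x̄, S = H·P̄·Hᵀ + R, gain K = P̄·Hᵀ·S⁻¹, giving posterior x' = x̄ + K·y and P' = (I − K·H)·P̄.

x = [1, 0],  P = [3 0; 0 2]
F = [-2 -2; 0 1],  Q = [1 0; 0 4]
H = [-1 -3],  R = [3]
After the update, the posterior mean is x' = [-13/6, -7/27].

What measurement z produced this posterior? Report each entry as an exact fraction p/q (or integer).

x̄ = F·x = [-2, 0]
P̄ = F·P·Fᵀ + Q = [21 -4; -4 6]
S = H·P̄·Hᵀ + R = [54]
K = P̄·Hᵀ·S⁻¹ = [-1/6; -7/27]
x' − x̄ = [-1/6, -7/27] = K·y
y = (KᵀK)⁻¹·Kᵀ·(x' − x̄) = [1]
z = y + H·x̄ = [1] + [2] = [3]

z = [3]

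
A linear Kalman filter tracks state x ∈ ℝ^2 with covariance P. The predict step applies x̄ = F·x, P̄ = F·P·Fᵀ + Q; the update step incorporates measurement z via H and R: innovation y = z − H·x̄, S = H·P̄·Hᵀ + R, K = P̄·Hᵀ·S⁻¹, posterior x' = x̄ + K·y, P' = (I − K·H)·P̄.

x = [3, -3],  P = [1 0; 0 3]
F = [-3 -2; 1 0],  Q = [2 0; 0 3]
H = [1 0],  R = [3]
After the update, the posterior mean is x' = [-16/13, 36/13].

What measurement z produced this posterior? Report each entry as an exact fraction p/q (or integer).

z = [-1]

x̄ = F·x = [-3, 3]
P̄ = F·P·Fᵀ + Q = [23 -3; -3 4]
S = H·P̄·Hᵀ + R = [26]
K = P̄·Hᵀ·S⁻¹ = [23/26; -3/26]
x' − x̄ = [23/13, -3/13] = K·y
y = (KᵀK)⁻¹·Kᵀ·(x' − x̄) = [2]
z = y + H·x̄ = [2] + [-3] = [-1]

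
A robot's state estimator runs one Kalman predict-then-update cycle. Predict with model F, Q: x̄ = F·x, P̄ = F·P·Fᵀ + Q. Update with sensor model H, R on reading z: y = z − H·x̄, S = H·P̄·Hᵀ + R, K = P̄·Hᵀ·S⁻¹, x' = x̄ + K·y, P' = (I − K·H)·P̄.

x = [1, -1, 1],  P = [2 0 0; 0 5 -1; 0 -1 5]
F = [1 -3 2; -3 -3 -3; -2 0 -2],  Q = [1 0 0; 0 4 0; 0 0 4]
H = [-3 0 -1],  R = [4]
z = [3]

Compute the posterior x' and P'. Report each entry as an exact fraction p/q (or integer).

x̄ = F·x = [6, -3, -4]
P̄ = F·P·Fᵀ + Q = [80 6 -30; 6 94 36; -30 36 32]
y = z − H·x̄ = [17]
S = H·P̄·Hᵀ + R = [576]
K = P̄·Hᵀ·S⁻¹ = [-35/96; -3/32; 29/288]
x' = x̄ + K·y = [-19/96, -147/32, -659/288]
P' = (I − K·H)·P̄ = [55/16 -219/16 -425/48; -219/16 1423/16 663/16; -425/48 663/16 3767/144]

x' = [-19/96, -147/32, -659/288]
P' = [55/16 -219/16 -425/48; -219/16 1423/16 663/16; -425/48 663/16 3767/144]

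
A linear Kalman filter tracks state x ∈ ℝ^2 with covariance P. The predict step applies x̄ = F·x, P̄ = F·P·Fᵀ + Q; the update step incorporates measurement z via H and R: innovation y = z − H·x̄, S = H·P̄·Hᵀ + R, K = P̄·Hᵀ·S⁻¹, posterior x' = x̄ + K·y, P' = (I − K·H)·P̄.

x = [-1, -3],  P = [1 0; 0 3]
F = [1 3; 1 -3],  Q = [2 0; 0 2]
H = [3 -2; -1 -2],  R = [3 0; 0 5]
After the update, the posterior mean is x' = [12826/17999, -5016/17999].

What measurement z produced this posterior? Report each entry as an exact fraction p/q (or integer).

x̄ = F·x = [-10, 8]
P̄ = F·P·Fᵀ + Q = [30 -26; -26 30]
S = H·P̄·Hᵀ + R = [705 134; 134 51]
K = P̄·Hᵀ·S⁻¹ = [4294/17999 -3518/17999; -2482/17999 -5478/17999]
x' − x̄ = [192816/17999, -149008/17999] = K·y
y = (KᵀK)⁻¹·Kᵀ·(x' − x̄) = [49, 5]
z = y + H·x̄ = [49, 5] + [-46, -6] = [3, -1]

z = [3, -1]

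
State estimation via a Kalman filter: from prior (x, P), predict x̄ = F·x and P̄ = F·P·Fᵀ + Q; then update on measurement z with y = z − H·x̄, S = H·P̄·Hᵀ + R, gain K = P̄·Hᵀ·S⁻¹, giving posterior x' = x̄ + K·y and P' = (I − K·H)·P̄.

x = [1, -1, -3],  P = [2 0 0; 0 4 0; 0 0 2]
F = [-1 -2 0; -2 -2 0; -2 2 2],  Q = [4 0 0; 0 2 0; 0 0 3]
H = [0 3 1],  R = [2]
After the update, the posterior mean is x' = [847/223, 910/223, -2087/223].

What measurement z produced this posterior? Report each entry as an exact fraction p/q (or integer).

x̄ = F·x = [1, 0, -10]
P̄ = F·P·Fᵀ + Q = [22 20 -12; 20 26 -8; -12 -8 35]
S = H·P̄·Hᵀ + R = [223]
K = P̄·Hᵀ·S⁻¹ = [48/223; 70/223; 11/223]
x' − x̄ = [624/223, 910/223, 143/223] = K·y
y = (KᵀK)⁻¹·Kᵀ·(x' − x̄) = [13]
z = y + H·x̄ = [13] + [-10] = [3]

z = [3]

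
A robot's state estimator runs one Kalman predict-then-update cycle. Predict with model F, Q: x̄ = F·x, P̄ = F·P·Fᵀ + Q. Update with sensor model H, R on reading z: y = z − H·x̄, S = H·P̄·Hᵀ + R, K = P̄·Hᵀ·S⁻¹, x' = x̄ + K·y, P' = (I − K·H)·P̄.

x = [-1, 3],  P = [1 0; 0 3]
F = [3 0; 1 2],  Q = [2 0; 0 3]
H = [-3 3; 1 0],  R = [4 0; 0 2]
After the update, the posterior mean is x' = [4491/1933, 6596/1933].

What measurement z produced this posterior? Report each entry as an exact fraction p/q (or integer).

z = [3, 3]

x̄ = F·x = [-3, 5]
P̄ = F·P·Fᵀ + Q = [11 3; 3 16]
S = H·P̄·Hᵀ + R = [193 -24; -24 13]
K = P̄·Hᵀ·S⁻¹ = [-48/1933 1547/1933; 579/1933 1515/1933]
x' − x̄ = [10290/1933, -3069/1933] = K·y
y = (KᵀK)⁻¹·Kᵀ·(x' − x̄) = [-21, 6]
z = y + H·x̄ = [-21, 6] + [24, -3] = [3, 3]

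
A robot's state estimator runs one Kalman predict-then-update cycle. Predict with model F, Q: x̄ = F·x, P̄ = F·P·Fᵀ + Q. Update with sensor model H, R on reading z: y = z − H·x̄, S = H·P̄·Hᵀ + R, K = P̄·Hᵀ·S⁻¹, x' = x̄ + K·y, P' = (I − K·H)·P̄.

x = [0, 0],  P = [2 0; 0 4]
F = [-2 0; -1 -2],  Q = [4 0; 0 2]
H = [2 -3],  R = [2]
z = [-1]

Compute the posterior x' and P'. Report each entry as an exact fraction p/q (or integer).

x' = [-6/91, 2/7]
P' = [1020/91 52/7; 52/7 36/7]

x̄ = F·x = [0, 0]
P̄ = F·P·Fᵀ + Q = [12 4; 4 20]
y = z − H·x̄ = [-1]
S = H·P̄·Hᵀ + R = [182]
K = P̄·Hᵀ·S⁻¹ = [6/91; -2/7]
x' = x̄ + K·y = [-6/91, 2/7]
P' = (I − K·H)·P̄ = [1020/91 52/7; 52/7 36/7]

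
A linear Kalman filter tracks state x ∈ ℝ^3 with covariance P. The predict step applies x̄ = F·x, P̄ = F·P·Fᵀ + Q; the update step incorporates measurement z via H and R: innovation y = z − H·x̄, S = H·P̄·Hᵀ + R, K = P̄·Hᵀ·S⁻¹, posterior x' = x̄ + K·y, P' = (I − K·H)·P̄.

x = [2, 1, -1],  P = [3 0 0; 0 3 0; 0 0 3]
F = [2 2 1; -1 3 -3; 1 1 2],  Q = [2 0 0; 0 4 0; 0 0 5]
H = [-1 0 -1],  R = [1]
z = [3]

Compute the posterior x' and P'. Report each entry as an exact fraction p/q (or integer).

x̄ = F·x = [5, 4, 1]
P̄ = F·P·Fᵀ + Q = [29 3 18; 3 61 -12; 18 -12 23]
y = z − H·x̄ = [9]
S = H·P̄·Hᵀ + R = [89]
K = P̄·Hᵀ·S⁻¹ = [-47/89; 9/89; -41/89]
x' = x̄ + K·y = [22/89, 437/89, -280/89]
P' = (I − K·H)·P̄ = [372/89 690/89 -325/89; 690/89 5348/89 -699/89; -325/89 -699/89 366/89]

x' = [22/89, 437/89, -280/89]
P' = [372/89 690/89 -325/89; 690/89 5348/89 -699/89; -325/89 -699/89 366/89]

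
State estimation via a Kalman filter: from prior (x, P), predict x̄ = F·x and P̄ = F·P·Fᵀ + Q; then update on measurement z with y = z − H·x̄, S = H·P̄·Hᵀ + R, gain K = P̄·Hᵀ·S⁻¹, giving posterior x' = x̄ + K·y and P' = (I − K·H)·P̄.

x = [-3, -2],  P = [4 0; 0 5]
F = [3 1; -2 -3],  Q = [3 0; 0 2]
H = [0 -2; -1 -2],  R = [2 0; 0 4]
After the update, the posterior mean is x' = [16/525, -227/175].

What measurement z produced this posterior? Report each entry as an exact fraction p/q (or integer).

x̄ = F·x = [-11, 12]
P̄ = F·P·Fᵀ + Q = [44 -39; -39 63]
S = H·P̄·Hᵀ + R = [254 174; 174 144]
K = P̄·Hᵀ·S⁻¹ = [443/525 -1234/1575; -167/350 -29/1050]
x' − x̄ = [5791/525, -2327/175] = K·y
y = (KᵀK)⁻¹·Kᵀ·(x' − x̄) = [27, 15]
z = y + H·x̄ = [27, 15] + [-24, -13] = [3, 2]

z = [3, 2]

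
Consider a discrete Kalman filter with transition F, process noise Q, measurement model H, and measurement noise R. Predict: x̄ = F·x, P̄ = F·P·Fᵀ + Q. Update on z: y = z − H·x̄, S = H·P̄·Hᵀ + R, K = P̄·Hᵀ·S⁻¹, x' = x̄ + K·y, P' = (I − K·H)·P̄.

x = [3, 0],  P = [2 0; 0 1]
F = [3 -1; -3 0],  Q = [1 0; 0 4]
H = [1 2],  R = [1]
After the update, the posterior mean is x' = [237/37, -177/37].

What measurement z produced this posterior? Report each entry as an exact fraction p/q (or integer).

x̄ = F·x = [9, -9]
P̄ = F·P·Fᵀ + Q = [20 -18; -18 22]
S = H·P̄·Hᵀ + R = [37]
K = P̄·Hᵀ·S⁻¹ = [-16/37; 26/37]
x' − x̄ = [-96/37, 156/37] = K·y
y = (KᵀK)⁻¹·Kᵀ·(x' − x̄) = [6]
z = y + H·x̄ = [6] + [-9] = [-3]

z = [-3]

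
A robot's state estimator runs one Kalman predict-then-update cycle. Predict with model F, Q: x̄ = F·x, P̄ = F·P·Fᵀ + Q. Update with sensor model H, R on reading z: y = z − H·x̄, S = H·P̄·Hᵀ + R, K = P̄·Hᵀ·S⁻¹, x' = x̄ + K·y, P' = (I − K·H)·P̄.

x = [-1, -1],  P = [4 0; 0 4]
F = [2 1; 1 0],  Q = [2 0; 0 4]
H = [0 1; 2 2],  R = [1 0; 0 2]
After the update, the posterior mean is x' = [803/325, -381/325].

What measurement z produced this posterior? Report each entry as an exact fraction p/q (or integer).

x̄ = F·x = [-3, -1]
P̄ = F·P·Fᵀ + Q = [22 8; 8 8]
S = H·P̄·Hᵀ + R = [9 32; 32 186]
K = P̄·Hᵀ·S⁻¹ = [-216/325 142/325; 232/325 16/325]
x' − x̄ = [1778/325, -56/325] = K·y
y = (KᵀK)⁻¹·Kᵀ·(x' − x̄) = [-1, 11]
z = y + H·x̄ = [-1, 11] + [-1, -8] = [-2, 3]

z = [-2, 3]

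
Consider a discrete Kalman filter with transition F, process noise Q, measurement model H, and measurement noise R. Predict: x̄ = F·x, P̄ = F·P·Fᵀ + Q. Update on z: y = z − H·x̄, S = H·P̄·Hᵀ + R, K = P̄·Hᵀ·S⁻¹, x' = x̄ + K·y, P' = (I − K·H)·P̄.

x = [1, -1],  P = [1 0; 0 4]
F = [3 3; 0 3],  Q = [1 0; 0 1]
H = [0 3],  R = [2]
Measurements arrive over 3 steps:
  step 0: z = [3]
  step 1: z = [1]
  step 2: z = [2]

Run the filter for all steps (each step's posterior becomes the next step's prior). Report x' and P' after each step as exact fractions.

step 0: x̄ = F·x = [0, -3]
step 0: P̄ = F·P·Fᵀ + Q = [46 36; 36 37]
step 0: y = z − H·x̄ = [12]
step 0: S = H·P̄·Hᵀ + R = [335]
step 0: K = P̄·Hᵀ·S⁻¹ = [108/335; 111/335]
step 0: x' = x̄ + K·y = [1296/335, 327/335]
step 0: P' = (I − K·H)·P̄ = [3746/335 72/335; 72/335 74/335]
step 1: x̄ = F·x = [4869/335, 981/335]
step 1: P̄ = F·P·Fᵀ + Q = [36011/335 1314/335; 1314/335 1001/335]
step 1: y = z − H·x̄ = [-2608/335]
step 1: S = H·P̄·Hᵀ + R = [9679/335]
step 1: K = P̄·Hᵀ·S⁻¹ = [3942/9679; 3003/9679]
step 1: x' = x̄ + K·y = [109989/9679, 4965/9679]
step 1: P' = (I − K·H)·P̄ = [994063/9679 2628/9679; 2628/9679 2002/9679]
step 2: x̄ = F·x = [344862/9679, 14895/9679]
step 2: P̄ = F·P·Fᵀ + Q = [9021568/9679 41670/9679; 41670/9679 27697/9679]
step 2: y = z − H·x̄ = [-25327/9679]
step 2: S = H·P̄·Hᵀ + R = [268631/9679]
step 2: K = P̄·Hᵀ·S⁻¹ = [125010/268631; 83091/268631]
step 2: x' = x̄ + K·y = [9244188/268631, 195972/268631]
step 2: P' = (I − K·H)·P̄ = [248770052/268631 83340/268631; 83340/268631 55394/268631]

step 0: x' = [1296/335, 327/335], P' = [3746/335 72/335; 72/335 74/335]
step 1: x' = [109989/9679, 4965/9679], P' = [994063/9679 2628/9679; 2628/9679 2002/9679]
step 2: x' = [9244188/268631, 195972/268631], P' = [248770052/268631 83340/268631; 83340/268631 55394/268631]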